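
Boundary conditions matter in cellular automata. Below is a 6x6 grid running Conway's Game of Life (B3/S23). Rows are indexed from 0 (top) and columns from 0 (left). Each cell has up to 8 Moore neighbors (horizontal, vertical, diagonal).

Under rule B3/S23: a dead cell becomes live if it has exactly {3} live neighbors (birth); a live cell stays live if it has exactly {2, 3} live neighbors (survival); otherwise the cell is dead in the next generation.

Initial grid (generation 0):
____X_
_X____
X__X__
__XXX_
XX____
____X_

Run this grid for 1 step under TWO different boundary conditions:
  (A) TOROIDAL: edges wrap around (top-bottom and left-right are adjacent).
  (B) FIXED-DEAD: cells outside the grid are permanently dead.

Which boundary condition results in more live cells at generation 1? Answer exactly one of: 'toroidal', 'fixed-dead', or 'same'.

Under TOROIDAL boundary, generation 1:
______
______
_X_XX_
X_XXXX
_XX_XX
_____X
Population = 13

Under FIXED-DEAD boundary, generation 1:
______
______
_X_XX_
X_XXX_
_XX_X_
______
Population = 10

Comparison: toroidal=13, fixed-dead=10 -> toroidal

Answer: toroidal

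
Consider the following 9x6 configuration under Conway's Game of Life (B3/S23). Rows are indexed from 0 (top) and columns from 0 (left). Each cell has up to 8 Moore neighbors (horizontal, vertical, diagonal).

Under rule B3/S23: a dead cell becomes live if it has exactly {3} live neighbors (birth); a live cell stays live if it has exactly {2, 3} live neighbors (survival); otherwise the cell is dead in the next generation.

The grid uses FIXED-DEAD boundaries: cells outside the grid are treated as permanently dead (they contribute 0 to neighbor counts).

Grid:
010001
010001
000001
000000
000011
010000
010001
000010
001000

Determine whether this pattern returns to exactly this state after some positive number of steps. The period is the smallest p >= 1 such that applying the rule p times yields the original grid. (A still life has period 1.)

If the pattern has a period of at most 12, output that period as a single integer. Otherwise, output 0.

Answer: 0

Derivation:
Simulating and comparing each generation to the original:
Gen 0 (original, given above): 12 live cells
Gen 1: 6 live cells, differs from original
Gen 2: 0 live cells, differs from original
Gen 3: 0 live cells, differs from original
Gen 4: 0 live cells, differs from original
Gen 5: 0 live cells, differs from original
Gen 6: 0 live cells, differs from original
Gen 7: 0 live cells, differs from original
Gen 8: 0 live cells, differs from original
Gen 9: 0 live cells, differs from original
Gen 10: 0 live cells, differs from original
Gen 11: 0 live cells, differs from original
Gen 12: 0 live cells, differs from original
No period found within 12 steps.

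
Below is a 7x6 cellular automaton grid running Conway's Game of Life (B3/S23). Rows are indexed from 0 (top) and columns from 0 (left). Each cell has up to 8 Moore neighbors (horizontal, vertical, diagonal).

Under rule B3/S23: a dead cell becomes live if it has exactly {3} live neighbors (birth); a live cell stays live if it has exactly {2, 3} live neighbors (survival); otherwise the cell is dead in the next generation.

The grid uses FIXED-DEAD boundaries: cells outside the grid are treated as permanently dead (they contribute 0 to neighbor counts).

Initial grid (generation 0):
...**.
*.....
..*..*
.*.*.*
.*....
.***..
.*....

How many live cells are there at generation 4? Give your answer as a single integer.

Answer: 11

Derivation:
Simulating step by step:
Generation 0 (given above): 13 live cells
Generation 1: 14 live cells
......
...**.
.**.*.
.*..*.
**.**.
**....
.*....
Generation 2: 13 live cells
......
..***.
.**.**
....**
...**.
......
**....
Generation 3: 11 live cells
...*..
.**.**
.**...
..*...
...***
......
......
Generation 4: 11 live cells
..***.
.*..*.
......
.**.*.
...**.
....*.
......
Population at generation 4: 11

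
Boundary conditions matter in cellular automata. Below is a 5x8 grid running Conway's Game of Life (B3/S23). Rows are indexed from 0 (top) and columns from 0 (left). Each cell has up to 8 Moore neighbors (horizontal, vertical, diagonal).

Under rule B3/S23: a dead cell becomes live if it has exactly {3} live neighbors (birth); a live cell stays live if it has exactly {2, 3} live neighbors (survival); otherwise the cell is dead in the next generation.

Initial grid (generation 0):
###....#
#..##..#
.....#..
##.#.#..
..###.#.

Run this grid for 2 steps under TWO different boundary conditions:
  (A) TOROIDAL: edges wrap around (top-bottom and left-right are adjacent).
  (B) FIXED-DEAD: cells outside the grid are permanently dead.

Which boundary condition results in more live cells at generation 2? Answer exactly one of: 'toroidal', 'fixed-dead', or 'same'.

Answer: fixed-dead

Derivation:
Under TOROIDAL boundary, generation 2:
........
##......
.#......
##.#....
.......#
Population = 7

Under FIXED-DEAD boundary, generation 2:
#...#...
......#.
#......#
........
.#.#.##.
Population = 9

Comparison: toroidal=7, fixed-dead=9 -> fixed-dead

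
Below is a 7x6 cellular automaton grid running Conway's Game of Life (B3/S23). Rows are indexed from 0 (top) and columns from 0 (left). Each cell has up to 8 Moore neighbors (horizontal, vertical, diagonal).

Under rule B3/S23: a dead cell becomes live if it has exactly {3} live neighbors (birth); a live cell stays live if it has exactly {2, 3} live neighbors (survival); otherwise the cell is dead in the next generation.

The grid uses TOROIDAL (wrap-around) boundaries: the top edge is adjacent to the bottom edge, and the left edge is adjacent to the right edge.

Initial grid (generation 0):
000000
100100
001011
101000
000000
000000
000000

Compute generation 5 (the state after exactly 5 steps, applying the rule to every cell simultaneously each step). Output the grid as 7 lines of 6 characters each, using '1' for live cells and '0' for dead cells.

Answer: 001100
011100
000010
100100
010100
000000
000000

Derivation:
Simulating step by step:
Generation 0 (given above): 7 live cells
Generation 1: 10 live cells
000000
000111
101011
010101
000000
000000
000000
Generation 2: 9 live cells
000010
100100
011000
011101
000000
000000
000000
Generation 3: 8 live cells
000000
011100
000010
110100
001000
000000
000000
Generation 4: 10 live cells
001000
001100
100010
011100
011000
000000
000000
Generation 5: 10 live cells
(generation 5 grid is the final answer)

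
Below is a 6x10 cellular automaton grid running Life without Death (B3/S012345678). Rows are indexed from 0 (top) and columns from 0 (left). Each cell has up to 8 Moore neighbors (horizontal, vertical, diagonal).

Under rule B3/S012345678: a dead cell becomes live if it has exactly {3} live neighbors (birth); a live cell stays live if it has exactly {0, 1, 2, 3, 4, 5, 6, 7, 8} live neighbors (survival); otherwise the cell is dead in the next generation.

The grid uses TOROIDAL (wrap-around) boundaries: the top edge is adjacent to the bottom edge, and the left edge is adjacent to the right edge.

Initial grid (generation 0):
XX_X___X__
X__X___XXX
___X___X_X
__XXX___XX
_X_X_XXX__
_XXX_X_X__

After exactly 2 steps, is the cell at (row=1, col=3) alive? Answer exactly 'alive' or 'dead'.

Simulating step by step:
Generation 0 (given above): 27 live cells
Generation 1: 34 live cells
XX_X___X__
XX_XX_XXXX
___X___X_X
X_XXXX__XX
XX_X_XXX__
_XXX_X_XX_
Generation 2: 36 live cells
XX_X_X_X__
XX_XX_XXXX
___X___X_X
X_XXXX__XX
XX_X_XXX__
_XXX_X_XXX

Cell (1,3) at generation 2: 1 -> alive

Answer: alive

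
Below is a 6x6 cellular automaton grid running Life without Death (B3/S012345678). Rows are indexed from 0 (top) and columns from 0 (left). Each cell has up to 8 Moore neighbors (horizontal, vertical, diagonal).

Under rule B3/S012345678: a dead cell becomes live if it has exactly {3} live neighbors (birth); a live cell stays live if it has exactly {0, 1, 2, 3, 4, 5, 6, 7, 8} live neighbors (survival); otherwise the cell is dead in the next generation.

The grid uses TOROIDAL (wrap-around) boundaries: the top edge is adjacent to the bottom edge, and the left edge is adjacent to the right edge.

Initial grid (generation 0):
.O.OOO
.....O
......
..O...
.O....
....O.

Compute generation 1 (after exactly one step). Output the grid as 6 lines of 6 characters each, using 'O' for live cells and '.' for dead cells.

Answer: OO.OOO
O....O
......
..O...
.O....
O.OOOO

Derivation:
Simulating step by step:
Generation 0 (given above): 8 live cells
Generation 1: 14 live cells
(generation 1 grid is the final answer)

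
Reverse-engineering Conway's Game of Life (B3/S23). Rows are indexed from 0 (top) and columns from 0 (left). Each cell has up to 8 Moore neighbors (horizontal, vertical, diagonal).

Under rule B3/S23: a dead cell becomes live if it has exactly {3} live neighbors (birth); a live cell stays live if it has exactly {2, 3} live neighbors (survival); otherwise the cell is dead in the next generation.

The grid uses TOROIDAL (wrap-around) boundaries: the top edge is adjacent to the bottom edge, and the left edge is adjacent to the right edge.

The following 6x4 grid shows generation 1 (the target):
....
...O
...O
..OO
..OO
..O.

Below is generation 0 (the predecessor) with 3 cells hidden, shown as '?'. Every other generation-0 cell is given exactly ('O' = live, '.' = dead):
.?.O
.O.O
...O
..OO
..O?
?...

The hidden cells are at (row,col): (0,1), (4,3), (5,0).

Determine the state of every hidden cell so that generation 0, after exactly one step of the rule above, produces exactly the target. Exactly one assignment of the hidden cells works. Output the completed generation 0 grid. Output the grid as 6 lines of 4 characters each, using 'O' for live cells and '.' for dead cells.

Hidden generation-0 cells (in order): (0,1), (4,3), (5,0).
A hidden cell only influences target cells in its own 3x3 neighborhood. Try each of the 2^3 = 8 assignments, step the completed generation 0 forward once under B3/S23, and compare with the target:
  (0,1)=. (4,3)=. (5,0)=. -> step gives (0,0)='O' but target has '.' -> reject
  (0,1)=. (4,3)=. (5,0)=O -> step gives (0,2)='O' but target has '.' -> reject
  (0,1)=. (4,3)=O (5,0)=. -> step gives (0,0)='O' but target has '.' -> reject
  (0,1)=. (4,3)=O (5,0)=O -> step gives (0,2)='O' but target has '.' -> reject
  (0,1)=O (4,3)=. (5,0)=. -> step reproduces the target at every cell -> ACCEPT
  (0,1)=O (4,3)=. (5,0)=O -> step gives (0,1)='O' but target has '.' -> reject
  (0,1)=O (4,3)=O (5,0)=. -> step gives (3,0)='O' but target has '.' -> reject
  (0,1)=O (4,3)=O (5,0)=O -> step gives (0,1)='O' but target has '.' -> reject
Unique solution: (0,1)=live, (4,3)=dead, (5,0)=dead.
Check: live-neighbor counts of every cell in the completed generation 0:
4141
5152
4253
2233
1223
2232
Applying B3/S23 to generation 0 with these counts gives:
....
...O
...O
..OO
..OO
..O.
which matches the target exactly.

Answer: .O.O
.O.O
...O
..OO
..O.
....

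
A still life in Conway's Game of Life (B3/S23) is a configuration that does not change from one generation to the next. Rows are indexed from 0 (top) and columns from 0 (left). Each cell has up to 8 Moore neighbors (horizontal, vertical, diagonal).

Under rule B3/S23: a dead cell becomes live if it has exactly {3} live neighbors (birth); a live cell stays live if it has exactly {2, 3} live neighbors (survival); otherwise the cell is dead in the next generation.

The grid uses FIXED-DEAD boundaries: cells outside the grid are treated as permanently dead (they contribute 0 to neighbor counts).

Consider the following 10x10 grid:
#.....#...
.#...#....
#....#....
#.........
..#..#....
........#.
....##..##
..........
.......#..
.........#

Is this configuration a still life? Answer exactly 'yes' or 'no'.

Answer: no

Derivation:
Compute generation 1 and compare to generation 0 (given above):
Generation 1:
..........
##...##...
##........
.#........
..........
....##..##
........##
........#.
..........
..........
Cell (0,0) differs: gen0=1 vs gen1=0 -> NOT a still life.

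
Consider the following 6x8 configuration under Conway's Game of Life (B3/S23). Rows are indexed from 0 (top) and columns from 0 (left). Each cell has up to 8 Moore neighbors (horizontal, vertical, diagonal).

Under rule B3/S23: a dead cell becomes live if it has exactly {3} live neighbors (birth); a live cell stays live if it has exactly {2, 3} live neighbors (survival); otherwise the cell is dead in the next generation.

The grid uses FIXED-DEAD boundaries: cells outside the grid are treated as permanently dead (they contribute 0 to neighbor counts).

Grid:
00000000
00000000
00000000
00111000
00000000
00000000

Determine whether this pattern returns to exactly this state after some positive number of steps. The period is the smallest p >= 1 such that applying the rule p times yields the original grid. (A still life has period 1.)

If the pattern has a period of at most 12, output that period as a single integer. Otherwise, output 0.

Answer: 2

Derivation:
Simulating and comparing each generation to the original:
Gen 0 (original, given above): 3 live cells
Gen 1: 3 live cells, differs from original
Gen 2: 3 live cells, MATCHES original -> period = 2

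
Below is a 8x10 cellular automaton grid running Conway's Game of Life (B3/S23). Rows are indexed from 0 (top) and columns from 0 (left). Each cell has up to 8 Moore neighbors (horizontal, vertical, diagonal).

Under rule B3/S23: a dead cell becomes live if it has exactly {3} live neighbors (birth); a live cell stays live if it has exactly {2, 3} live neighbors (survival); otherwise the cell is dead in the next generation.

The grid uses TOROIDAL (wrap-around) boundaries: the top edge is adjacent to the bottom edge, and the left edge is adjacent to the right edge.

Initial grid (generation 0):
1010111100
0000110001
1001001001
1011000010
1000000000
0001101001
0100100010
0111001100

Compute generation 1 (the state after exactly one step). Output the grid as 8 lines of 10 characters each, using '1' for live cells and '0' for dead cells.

Simulating step by step:
Generation 0 (given above): 30 live cells
Generation 1: 33 live cells
(generation 1 grid is the final answer)

Answer: 1010000110
0100000111
1111010010
1011000000
1110100000
1001110001
1100101010
1000000010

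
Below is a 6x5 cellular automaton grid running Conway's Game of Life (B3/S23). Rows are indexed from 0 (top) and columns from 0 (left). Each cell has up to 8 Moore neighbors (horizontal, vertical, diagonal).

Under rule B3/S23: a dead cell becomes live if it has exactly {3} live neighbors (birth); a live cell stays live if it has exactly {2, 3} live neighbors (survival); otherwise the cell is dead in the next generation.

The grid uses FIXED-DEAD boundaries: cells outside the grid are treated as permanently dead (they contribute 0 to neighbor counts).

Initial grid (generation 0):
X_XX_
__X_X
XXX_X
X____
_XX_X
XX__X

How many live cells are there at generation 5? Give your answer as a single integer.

Answer: 17

Derivation:
Simulating step by step:
Generation 0 (given above): 16 live cells
Generation 1: 14 live cells
_XXX_
X___X
X_X__
X____
__XX_
XXXX_
Generation 2: 11 live cells
_XXX_
X____
X____
__XX_
X__X_
_X_X_
Generation 3: 12 live cells
_XX__
X_X__
_X___
_XXX_
_X_XX
__X__
Generation 4: 14 live cells
_XX__
X_X__
X__X_
XX_XX
_X__X
__XX_
Generation 5: 17 live cells
_XX__
X_XX_
X__XX
XX_XX
XX__X
__XX_
Population at generation 5: 17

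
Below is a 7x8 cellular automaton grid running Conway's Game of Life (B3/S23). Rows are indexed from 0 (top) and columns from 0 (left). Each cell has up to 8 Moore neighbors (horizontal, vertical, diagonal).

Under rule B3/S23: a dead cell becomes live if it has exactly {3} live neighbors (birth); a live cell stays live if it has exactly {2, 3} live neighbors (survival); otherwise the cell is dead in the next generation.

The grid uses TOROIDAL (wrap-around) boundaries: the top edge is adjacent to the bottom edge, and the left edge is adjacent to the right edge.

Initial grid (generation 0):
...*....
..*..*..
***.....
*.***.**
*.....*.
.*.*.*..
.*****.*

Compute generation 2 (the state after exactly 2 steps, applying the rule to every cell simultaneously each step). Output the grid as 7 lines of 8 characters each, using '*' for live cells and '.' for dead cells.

Simulating step by step:
Generation 0 (given above): 23 live cells
Generation 1: 23 live cells
.*...**.
..**....
*...***.
..**.**.
*.....*.
.*.*.*.*
**...**.
Generation 2: 23 live cells
(generation 2 grid is the final answer)

Answer: **..****
.***...*
.*....**
.*.*....
**.*....
.**.**..
.*......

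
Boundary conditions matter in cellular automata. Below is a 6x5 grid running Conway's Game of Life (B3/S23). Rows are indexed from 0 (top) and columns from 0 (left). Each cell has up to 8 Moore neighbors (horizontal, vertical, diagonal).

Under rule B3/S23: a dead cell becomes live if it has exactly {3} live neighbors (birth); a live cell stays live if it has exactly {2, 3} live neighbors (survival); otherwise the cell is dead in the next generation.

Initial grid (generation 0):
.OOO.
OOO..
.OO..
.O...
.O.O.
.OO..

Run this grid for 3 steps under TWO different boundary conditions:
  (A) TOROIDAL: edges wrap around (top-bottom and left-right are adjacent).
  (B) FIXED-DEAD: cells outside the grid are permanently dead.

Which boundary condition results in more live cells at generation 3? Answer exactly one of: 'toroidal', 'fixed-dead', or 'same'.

Under TOROIDAL boundary, generation 3:
....O
O....
OO...
.O..O
....O
...OO
Population = 9

Under FIXED-DEAD boundary, generation 3:
.....
.....
OO...
OO...
..O..
.O...
Population = 6

Comparison: toroidal=9, fixed-dead=6 -> toroidal

Answer: toroidal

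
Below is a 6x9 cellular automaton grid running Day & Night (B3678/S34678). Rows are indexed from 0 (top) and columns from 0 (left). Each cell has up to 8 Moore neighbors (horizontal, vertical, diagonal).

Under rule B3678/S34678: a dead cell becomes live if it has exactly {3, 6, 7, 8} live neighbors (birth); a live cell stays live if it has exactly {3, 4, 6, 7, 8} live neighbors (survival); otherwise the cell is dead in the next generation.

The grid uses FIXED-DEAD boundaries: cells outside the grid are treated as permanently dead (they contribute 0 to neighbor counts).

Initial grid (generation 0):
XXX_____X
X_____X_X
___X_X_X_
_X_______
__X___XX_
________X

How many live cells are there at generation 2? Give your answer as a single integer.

Simulating step by step:
Generation 0 (given above): 15 live cells
Generation 1: 7 live cells
_X_____X_
__X______
______X__
__X____X_
_________
_______X_
Generation 2: 0 live cells
_________
_________
_________
_________
_________
_________
Population at generation 2: 0

Answer: 0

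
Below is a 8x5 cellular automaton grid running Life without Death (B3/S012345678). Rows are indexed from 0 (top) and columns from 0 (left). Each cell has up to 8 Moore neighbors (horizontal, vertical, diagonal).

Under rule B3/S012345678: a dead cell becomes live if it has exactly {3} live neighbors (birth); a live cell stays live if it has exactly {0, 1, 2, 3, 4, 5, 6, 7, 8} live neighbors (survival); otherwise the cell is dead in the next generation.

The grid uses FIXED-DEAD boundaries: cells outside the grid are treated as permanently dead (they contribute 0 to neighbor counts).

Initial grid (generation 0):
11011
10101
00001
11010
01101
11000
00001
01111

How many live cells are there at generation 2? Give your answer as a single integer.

Simulating step by step:
Generation 0 (given above): 21 live cells
Generation 1: 29 live cells
11111
10101
10101
11011
01111
11110
10001
01111
Generation 2: 29 live cells
11111
10101
10101
11011
01111
11110
10001
01111
Population at generation 2: 29

Answer: 29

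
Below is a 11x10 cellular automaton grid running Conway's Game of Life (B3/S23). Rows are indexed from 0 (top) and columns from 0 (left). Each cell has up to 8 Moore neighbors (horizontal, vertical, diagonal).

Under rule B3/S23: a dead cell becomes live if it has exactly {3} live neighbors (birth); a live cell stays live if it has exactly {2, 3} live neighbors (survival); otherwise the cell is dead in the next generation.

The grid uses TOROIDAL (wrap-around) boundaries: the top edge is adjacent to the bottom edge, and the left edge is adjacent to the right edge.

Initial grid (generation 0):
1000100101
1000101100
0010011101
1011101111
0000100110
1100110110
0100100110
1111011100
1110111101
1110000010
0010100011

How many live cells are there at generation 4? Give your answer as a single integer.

Answer: 22

Derivation:
Simulating step by step:
Generation 0 (given above): 57 live cells
Generation 1: 25 live cells
1100101100
1101100000
0010000000
1110100000
0010000000
1101110000
0000000000
0000000000
0000100000
0000101000
0010000100
Generation 2: 23 live cells
1000111100
1001110000
0000100000
0010000000
0000010000
0111100000
0000100000
0000000000
0000010000
0001010000
0101000100
Generation 3: 21 live cells
1110000100
0001000000
0000110000
0000000000
0100100000
0011110000
0010100000
0000000000
0000100000
0010001000
0011000100
Generation 4: 22 live cells
0100000000
0111100000
0000100000
0000110000
0010110000
0110010000
0010110000
0001000000
0000000000
0010000000
0001001100
Population at generation 4: 22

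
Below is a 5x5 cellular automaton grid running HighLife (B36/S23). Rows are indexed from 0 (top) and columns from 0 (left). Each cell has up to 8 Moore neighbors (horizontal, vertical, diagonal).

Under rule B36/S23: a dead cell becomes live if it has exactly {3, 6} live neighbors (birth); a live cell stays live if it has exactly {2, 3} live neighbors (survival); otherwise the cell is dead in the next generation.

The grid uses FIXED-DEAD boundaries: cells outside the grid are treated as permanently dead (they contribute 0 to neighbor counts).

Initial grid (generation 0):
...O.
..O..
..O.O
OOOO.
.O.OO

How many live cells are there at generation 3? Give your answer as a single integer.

Answer: 4

Derivation:
Simulating step by step:
Generation 0 (given above): 11 live cells
Generation 1: 6 live cells
.....
..O..
.....
O....
OO.OO
Generation 2: 4 live cells
.....
.....
.....
OO...
OO...
Generation 3: 4 live cells
.....
.....
.....
OO...
OO...
Population at generation 3: 4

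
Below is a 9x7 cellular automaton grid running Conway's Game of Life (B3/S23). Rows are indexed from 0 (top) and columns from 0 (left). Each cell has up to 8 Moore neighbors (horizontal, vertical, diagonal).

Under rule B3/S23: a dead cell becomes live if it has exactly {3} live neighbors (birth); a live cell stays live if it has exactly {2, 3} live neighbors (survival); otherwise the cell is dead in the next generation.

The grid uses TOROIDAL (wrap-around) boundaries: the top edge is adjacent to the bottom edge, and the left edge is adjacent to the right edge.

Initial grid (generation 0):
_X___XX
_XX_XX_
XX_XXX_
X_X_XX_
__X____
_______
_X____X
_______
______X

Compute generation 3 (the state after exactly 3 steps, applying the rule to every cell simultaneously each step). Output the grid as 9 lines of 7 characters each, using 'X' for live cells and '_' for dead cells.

Answer: _X____X
_XX___X
__X___X
__X___X
XXX____
_______
_______
_______
X_____X

Derivation:
Simulating step by step:
Generation 0 (given above): 20 live cells
Generation 1: 14 live cells
_XX_X_X
_______
X______
X_X__X_
_X_X___
_______
_______
X______
X____XX
Generation 2: 13 live cells
_X____X
XX_____
_X____X
X_X___X
_XX____
_______
_______
X______
_____X_
Generation 3: 14 live cells
(generation 3 grid is the final answer)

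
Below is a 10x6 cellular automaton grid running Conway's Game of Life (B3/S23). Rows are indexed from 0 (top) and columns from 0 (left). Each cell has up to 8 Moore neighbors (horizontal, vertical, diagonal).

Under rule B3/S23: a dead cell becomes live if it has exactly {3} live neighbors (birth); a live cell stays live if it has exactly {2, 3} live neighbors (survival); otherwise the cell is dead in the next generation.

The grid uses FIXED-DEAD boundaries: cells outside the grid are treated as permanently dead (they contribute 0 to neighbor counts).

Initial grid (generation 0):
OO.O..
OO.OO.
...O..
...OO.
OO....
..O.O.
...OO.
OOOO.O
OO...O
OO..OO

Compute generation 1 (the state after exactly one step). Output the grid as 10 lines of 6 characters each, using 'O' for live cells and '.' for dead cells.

Answer: OO.OO.
OO.OO.
......
..OOO.
.OO.O.
.OO.O.
.....O
O..O.O
...O.O
OO..OO

Derivation:
Simulating step by step:
Generation 0 (given above): 28 live cells
Generation 1: 27 live cells
(generation 1 grid is the final answer)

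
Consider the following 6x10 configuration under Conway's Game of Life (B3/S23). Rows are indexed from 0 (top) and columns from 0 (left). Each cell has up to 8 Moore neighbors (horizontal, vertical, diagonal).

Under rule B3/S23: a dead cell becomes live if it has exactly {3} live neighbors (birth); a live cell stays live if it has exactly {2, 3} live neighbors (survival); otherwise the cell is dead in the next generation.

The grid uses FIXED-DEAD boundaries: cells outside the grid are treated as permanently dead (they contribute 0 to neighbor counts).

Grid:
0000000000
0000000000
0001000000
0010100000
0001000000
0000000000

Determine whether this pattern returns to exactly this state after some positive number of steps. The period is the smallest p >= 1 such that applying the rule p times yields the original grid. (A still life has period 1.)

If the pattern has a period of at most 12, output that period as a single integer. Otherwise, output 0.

Answer: 1

Derivation:
Simulating and comparing each generation to the original:
Gen 0 (original, given above): 4 live cells
Gen 1: 4 live cells, MATCHES original -> period = 1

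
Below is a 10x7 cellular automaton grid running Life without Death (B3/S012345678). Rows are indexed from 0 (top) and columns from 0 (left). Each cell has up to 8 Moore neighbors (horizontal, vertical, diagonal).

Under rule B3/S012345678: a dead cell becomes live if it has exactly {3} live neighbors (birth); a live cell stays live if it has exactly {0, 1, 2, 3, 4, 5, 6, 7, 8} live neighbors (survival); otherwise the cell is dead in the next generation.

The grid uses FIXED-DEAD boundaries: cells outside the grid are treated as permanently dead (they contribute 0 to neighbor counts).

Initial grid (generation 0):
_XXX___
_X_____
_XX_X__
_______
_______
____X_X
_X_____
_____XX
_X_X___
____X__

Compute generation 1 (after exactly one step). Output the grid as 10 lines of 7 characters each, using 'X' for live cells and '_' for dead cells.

Simulating step by step:
Generation 0 (given above): 15 live cells
Generation 1: 20 live cells
(generation 1 grid is the final answer)

Answer: _XXX___
XX_____
_XX_X__
_______
_______
____X_X
_X____X
__X__XX
_X_XXX_
____X__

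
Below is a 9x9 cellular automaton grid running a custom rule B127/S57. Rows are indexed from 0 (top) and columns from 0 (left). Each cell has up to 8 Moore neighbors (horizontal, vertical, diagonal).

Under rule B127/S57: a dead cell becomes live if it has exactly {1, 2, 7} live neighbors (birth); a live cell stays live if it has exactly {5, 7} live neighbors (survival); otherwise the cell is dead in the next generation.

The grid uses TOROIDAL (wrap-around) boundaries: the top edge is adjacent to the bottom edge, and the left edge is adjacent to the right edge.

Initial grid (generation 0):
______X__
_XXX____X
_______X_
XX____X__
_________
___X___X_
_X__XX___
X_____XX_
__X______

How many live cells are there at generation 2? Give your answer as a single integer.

Simulating step by step:
Generation 0 (given above): 18 live cells
Generation 1: 44 live cells
X___XX_XX
X___XXX__
___XXXX__
__X__X_XX
XXXXXXXXX
XXX__XX_X
X_XX_____
__XXX___X
XX_X_X__X
Generation 2: 31 live cells
X_X_XX__X
_XX__XX__
XXX_X_X__
____X_XX_
__X__X___
_X______X
__XX__X__
__XX_XXX_
X_______X
Population at generation 2: 31

Answer: 31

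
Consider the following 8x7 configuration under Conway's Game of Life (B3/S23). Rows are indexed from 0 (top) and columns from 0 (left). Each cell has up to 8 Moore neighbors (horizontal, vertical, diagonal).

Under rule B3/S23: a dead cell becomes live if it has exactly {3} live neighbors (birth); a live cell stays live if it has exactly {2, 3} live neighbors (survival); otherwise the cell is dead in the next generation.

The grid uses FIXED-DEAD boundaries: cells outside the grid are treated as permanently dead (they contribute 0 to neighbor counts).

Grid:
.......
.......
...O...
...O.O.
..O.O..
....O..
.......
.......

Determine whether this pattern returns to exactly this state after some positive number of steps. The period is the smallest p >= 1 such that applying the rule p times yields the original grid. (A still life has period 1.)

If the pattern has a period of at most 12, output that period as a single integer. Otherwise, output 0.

Simulating and comparing each generation to the original:
Gen 0 (original, given above): 6 live cells
Gen 1: 6 live cells, differs from original
Gen 2: 6 live cells, MATCHES original -> period = 2

Answer: 2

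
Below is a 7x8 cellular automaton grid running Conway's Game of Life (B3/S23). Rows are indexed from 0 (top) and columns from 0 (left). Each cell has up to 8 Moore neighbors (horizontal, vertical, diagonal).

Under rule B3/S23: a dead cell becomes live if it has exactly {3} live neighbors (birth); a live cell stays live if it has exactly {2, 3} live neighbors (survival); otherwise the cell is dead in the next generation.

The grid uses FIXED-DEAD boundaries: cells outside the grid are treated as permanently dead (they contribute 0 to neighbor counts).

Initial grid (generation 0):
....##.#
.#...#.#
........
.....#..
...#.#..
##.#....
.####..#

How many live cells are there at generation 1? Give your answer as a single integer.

Simulating step by step:
Generation 0 (given above): 17 live cells
Generation 1: 13 live cells
....##..
....##..
......#.
....#...
..#.....
##......
##.##...
Population at generation 1: 13

Answer: 13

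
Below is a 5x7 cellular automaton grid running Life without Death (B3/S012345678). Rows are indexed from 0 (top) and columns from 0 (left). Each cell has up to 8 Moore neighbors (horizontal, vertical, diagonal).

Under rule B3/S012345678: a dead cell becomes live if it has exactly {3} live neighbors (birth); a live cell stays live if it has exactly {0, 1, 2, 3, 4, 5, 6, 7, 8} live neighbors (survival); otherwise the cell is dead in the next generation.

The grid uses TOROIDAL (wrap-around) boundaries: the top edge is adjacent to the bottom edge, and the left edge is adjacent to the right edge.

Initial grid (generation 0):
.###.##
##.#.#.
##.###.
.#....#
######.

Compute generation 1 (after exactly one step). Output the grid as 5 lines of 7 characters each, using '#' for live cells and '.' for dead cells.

Simulating step by step:
Generation 0 (given above): 22 live cells
Generation 1: 22 live cells
(generation 1 grid is the final answer)

Answer: .###.##
##.#.#.
##.###.
.#....#
######.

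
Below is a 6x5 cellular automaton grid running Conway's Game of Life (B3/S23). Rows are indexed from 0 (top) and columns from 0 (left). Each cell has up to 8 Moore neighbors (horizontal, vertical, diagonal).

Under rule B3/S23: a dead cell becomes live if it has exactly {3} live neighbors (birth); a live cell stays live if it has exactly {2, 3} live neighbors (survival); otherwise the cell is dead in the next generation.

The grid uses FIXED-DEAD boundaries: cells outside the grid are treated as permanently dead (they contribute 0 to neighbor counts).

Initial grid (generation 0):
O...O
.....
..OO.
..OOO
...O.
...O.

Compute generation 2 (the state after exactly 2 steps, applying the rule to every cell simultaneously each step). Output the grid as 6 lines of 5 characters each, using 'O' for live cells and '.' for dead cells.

Simulating step by step:
Generation 0 (given above): 9 live cells
Generation 1: 4 live cells
.....
...O.
..O.O
....O
.....
.....
Generation 2: 3 live cells
(generation 2 grid is the final answer)

Answer: .....
...O.
....O
...O.
.....
.....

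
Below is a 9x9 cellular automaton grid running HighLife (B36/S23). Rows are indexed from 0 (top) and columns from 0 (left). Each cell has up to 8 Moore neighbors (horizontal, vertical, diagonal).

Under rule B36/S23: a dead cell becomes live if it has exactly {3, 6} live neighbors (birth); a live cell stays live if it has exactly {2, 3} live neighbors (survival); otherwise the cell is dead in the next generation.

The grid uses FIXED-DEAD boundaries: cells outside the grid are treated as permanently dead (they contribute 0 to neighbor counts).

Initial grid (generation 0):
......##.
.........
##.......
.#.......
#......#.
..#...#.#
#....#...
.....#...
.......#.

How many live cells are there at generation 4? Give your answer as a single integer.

Answer: 15

Derivation:
Simulating step by step:
Generation 0 (given above): 14 live cells
Generation 1: 11 live cells
.........
.........
##.......
.#.......
.#.....#.
.#....##.
.....##..
......#..
.........
Generation 2: 14 live cells
.........
.........
##.......
.##......
###...##.
.....#.#.
.....#...
.....##..
.........
Generation 3: 14 live cells
.........
.........
###......
.........
#.#...##.
.#...#.#.
....##...
.....##..
.........
Generation 4: 15 live cells
.........
.#.......
.#.......
#.#......
.#....##.
.#..##.#.
....#....
....###..
.........
Population at generation 4: 15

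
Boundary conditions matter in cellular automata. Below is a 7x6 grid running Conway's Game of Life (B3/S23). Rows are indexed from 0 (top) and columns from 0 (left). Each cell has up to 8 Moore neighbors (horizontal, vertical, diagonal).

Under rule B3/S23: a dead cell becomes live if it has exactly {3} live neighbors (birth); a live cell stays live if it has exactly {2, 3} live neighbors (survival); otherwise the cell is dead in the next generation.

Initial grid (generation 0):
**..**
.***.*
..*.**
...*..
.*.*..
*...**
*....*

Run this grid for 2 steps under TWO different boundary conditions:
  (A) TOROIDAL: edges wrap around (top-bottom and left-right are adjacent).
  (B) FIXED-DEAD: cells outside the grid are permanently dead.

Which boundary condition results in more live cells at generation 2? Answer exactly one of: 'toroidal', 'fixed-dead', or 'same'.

Under TOROIDAL boundary, generation 2:
......
*.....
*.....
...*..
****.*
******
......
Population = 14

Under FIXED-DEAD boundary, generation 2:
**..*.
*.*..*
......
...**.
.***..
.**..*
....**
Population = 16

Comparison: toroidal=14, fixed-dead=16 -> fixed-dead

Answer: fixed-dead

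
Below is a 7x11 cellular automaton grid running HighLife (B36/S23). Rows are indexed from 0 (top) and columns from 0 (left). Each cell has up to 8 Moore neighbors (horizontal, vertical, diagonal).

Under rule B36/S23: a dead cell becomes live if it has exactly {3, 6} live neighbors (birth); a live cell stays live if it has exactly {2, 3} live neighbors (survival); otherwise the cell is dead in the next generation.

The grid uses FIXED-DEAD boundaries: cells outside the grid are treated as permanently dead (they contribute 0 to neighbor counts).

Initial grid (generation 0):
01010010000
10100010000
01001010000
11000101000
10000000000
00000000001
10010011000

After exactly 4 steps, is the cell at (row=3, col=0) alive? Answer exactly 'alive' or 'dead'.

Simulating step by step:
Generation 0 (given above): 19 live cells
Generation 1: 16 live cells
01100000000
10110011000
00100011000
11000110000
11000000000
00000000000
00000000000
Generation 2: 16 live cells
01110000000
00010011000
10110000000
10100111000
11000000000
00000000000
00000000000
Generation 3: 16 live cells
00110000000
00101000000
00111100000
11110010000
11000010000
00000000000
00000000000
Generation 4: 8 live cells
00110000000
01000100000
00000100000
10000010000
10000000000
00000000000
00000000000

Cell (3,0) at generation 4: 1 -> alive

Answer: alive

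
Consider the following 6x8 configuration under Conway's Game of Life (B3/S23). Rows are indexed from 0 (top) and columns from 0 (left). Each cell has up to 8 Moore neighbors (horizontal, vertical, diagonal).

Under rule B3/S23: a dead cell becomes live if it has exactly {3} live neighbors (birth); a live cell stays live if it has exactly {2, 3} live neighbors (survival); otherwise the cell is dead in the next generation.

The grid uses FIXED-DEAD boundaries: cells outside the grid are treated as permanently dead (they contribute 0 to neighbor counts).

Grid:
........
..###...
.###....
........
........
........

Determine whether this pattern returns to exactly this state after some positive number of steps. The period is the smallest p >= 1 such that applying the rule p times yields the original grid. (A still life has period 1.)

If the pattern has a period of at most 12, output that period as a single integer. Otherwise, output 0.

Answer: 2

Derivation:
Simulating and comparing each generation to the original:
Gen 0 (original, given above): 6 live cells
Gen 1: 6 live cells, differs from original
Gen 2: 6 live cells, MATCHES original -> period = 2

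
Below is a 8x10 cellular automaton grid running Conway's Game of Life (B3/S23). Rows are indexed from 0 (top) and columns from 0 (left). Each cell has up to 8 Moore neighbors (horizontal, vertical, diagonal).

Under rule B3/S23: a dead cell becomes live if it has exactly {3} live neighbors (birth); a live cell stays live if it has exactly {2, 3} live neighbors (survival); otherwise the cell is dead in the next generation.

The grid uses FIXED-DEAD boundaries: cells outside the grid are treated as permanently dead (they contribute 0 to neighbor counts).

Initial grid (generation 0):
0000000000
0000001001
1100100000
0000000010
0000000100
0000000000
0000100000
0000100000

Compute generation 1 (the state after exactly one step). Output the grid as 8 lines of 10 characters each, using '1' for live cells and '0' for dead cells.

Simulating step by step:
Generation 0 (given above): 9 live cells
Generation 1: 0 live cells
(generation 1 grid is the final answer)

Answer: 0000000000
0000000000
0000000000
0000000000
0000000000
0000000000
0000000000
0000000000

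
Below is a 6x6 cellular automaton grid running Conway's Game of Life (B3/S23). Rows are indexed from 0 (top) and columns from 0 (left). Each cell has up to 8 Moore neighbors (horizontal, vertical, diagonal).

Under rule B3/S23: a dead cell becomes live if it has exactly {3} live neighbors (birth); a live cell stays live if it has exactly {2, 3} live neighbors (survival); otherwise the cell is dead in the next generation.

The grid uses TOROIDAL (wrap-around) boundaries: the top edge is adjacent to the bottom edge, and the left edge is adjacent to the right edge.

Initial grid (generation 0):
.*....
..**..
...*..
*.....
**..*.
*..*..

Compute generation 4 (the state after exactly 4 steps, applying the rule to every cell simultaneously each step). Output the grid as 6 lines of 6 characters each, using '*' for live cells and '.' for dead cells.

Simulating step by step:
Generation 0 (given above): 10 live cells
Generation 1: 14 live cells
.*.*..
..**..
..**..
**...*
**....
*.*..*
Generation 2: 13 live cells
**.**.
.*..*.
*..**.
.....*
..*...
..*..*
Generation 3: 15 live cells
**.**.
.*....
*..**.
...***
......
*.*.**
Generation 4: 12 live cells
(generation 4 grid is the final answer)

Answer: ...**.
.*....
*.**..
...*.*
*.....
*.*.*.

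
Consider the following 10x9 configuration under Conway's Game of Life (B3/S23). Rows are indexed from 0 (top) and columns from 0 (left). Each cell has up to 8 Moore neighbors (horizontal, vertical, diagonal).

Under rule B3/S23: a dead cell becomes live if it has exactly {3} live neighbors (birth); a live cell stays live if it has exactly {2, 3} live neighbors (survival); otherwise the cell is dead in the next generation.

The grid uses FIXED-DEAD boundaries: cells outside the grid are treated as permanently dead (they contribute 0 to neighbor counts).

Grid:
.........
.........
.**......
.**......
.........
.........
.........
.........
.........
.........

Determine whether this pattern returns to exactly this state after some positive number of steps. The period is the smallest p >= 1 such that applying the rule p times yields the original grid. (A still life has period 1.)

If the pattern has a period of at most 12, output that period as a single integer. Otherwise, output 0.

Answer: 1

Derivation:
Simulating and comparing each generation to the original:
Gen 0 (original, given above): 4 live cells
Gen 1: 4 live cells, MATCHES original -> period = 1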